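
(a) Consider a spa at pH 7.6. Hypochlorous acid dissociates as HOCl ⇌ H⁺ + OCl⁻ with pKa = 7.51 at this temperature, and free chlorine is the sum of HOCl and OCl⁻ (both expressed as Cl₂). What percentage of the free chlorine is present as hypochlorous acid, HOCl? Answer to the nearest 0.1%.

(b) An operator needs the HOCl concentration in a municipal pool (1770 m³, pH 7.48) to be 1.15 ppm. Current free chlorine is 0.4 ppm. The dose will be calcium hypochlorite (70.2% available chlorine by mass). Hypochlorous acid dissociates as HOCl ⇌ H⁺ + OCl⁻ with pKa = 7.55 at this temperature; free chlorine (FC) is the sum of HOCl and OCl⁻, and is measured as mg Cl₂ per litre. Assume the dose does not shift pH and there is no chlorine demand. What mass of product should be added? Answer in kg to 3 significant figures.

(a) 44.8%; (b) 4.36 kg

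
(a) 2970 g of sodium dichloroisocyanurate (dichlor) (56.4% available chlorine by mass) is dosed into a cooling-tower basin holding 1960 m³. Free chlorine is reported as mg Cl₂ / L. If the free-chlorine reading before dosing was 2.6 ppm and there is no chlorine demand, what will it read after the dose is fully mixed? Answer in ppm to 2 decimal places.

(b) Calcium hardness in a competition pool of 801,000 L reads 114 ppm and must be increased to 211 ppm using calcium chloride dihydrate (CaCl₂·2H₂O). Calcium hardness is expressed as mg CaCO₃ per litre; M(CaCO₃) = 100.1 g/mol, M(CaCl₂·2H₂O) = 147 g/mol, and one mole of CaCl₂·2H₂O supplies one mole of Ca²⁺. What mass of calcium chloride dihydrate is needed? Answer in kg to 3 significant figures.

(a) Volume: 1960 m³ = 1,960,000 L.
(a) Available chlorine delivered: 2970 g × 0.564 = 1675 g as Cl₂.
(a) Concentration rise: 1675 g / 1,960,000 L = 0.8546 mg/L = 0.85 ppm.
(a) Final FC: 2.6 + 0.85 = 3.45 ppm.

(b) Hardness to add: (211 − 114) = 97 mg/L as CaCO₃ × 801,000 L = 77,700 g as CaCO₃.
(b) Moles of Ca²⁺ (1 mol Ca²⁺ ≡ 1 mol CaCO₃): 77,700 / 100.1 g/mol = 776.2 mol.
(b) Mass of CaCl₂·2H₂O: 776.2 × 147 = 114,100 g.

(a) 3.45 ppm; (b) 114 kg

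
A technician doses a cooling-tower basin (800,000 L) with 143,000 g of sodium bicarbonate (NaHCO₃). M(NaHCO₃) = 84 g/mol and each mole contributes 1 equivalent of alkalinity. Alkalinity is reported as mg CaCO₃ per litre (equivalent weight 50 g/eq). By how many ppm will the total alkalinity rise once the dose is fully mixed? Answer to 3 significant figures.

Moles of NaHCO₃: 143,000 g ÷ 84 g/mol = 1702 mol → 1702 eq of alkalinity.
As CaCO₃: 1702 eq × 50 g/eq = 85,120 g.
Rise: 85,120 g / 800,000 L × 1000 = 106.4 mg/L.

106 ppm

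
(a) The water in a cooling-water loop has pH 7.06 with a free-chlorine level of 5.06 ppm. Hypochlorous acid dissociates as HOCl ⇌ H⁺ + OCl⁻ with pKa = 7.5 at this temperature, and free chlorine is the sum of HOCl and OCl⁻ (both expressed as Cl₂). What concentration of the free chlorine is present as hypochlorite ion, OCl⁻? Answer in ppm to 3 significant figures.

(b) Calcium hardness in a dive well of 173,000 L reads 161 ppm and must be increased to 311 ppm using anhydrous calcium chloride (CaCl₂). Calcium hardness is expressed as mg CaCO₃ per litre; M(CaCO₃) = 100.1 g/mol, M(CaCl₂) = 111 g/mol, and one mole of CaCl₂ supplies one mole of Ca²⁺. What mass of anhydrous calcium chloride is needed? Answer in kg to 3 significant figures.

(a) [OCl⁻]/[HOCl] = 10^(pH − pKa) = 10^(7.06 − 7.5) = 10^-0.44 = 0.3631.
(a) Fraction as HOCl = 1 / (1 + 0.3631) = 0.7336.
(a) OCl⁻ = (1 − 0.7336) × 5.06 ppm = 1.348 ppm.

(b) Hardness to add: (311 − 161) = 150 mg/L as CaCO₃ × 173,000 L = 25,950 g as CaCO₃.
(b) Moles of Ca²⁺ (1 mol Ca²⁺ ≡ 1 mol CaCO₃): 25,950 / 100.1 g/mol = 259.2 mol.
(b) Mass of CaCl₂: 259.2 × 111 = 28,780 g.

(a) 1.35 ppm; (b) 28.8 kg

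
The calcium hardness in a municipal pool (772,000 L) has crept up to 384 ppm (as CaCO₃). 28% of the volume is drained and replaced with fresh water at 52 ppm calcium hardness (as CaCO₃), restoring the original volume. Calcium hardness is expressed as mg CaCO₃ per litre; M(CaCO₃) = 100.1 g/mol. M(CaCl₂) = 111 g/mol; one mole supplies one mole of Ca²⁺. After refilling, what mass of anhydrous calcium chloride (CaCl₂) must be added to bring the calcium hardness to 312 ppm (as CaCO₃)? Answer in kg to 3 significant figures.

17.9 kg

After draining 28% and refilling: 384 × 0.72 + 52 × 0.28 = 291.04 ppm.
Deficit to target: 312 − 291.04 = 20.96 mg/L.
As CaCO₃: 20.96 mg/L × 772,000 L = 16,180 g; ÷ 100.1 = 161.6 mol Ca²⁺.
Mass: 161.6 × 111 = 17,940 g.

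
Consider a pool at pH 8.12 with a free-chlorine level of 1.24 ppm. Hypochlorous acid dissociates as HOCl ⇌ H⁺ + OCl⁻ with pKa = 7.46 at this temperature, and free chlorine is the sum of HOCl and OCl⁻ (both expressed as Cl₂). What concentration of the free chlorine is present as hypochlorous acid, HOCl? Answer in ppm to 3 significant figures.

0.223 ppm

[OCl⁻]/[HOCl] = 10^(pH − pKa) = 10^(8.12 − 7.46) = 10^0.66 = 4.571.
Fraction as HOCl = 1 / (1 + 4.571) = 0.1795.
HOCl = 0.1795 × 1.24 ppm = 0.2226 ppm.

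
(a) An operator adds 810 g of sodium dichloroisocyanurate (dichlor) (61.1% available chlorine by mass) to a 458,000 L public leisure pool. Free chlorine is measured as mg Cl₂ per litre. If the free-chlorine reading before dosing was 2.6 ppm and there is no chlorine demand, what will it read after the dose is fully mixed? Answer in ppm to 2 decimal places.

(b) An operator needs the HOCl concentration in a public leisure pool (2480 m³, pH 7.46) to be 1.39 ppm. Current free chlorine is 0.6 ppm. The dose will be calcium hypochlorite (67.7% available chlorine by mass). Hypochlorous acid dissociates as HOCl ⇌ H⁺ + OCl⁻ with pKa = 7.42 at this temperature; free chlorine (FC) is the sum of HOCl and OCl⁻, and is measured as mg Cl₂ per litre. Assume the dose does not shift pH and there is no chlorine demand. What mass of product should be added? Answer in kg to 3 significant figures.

(a) Available chlorine delivered: 810 g × 0.611 = 494.9 g as Cl₂.
(a) Concentration rise: 494.9 g / 458,000 L = 1.081 mg/L = 1.08 ppm.
(a) Final FC: 2.6 + 1.08 = 3.68 ppm.

(b) Volume: 2480 m³ = 2,480,000 L.
(b) [OCl⁻]/[HOCl] = 10^(pH − pKa) = 10^(7.46 − 7.42) = 1.096; fraction as HOCl = 1/(1 + 1.096) = 0.477.
(b) Free chlorine required for 1.39 ppm HOCl: 1.39 / 0.477 = 2.914 ppm.
(b) FC to add: 2.914 − 0.6 = 2.314 mg/L as Cl₂.
(b) Cl₂ equivalent: 2.314 mg/L × 2,480,000 L = 5739 g.
(b) Product at 67.7% available Cl: 5739 / 0.677 = 8477 g.

(a) 3.68 ppm; (b) 8.48 kg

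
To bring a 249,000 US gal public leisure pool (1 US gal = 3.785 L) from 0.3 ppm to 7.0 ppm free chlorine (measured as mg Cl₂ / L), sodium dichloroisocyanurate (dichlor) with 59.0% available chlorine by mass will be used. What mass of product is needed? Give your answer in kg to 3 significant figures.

Volume: 249,000 US gal × 3.785 L/gal = 942,465 L.
Chlorine deficit: 7.0 − 0.3 = 6.7 ppm = 6.7 mg/L as Cl₂.
Cl₂ equivalent needed: 6.7 mg/L × 942,465 L = 6,315,000 mg = 6315 g.
Product at 59.0% available chlorine: 6315 / 0.59 = 10,700 g.

10.7 kg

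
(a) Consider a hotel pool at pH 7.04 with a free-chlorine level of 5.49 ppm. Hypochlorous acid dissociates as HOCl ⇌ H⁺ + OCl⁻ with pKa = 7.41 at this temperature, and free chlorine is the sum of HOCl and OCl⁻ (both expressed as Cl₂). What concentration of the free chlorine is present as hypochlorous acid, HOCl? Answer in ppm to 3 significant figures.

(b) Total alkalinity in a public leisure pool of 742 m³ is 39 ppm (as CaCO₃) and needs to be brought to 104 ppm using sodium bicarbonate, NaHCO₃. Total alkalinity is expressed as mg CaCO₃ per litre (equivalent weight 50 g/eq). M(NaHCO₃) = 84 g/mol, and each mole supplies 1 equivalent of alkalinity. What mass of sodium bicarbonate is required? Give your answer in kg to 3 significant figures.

(a) [OCl⁻]/[HOCl] = 10^(pH − pKa) = 10^(7.04 − 7.41) = 10^-0.37 = 0.4266.
(a) Fraction as HOCl = 1 / (1 + 0.4266) = 0.701.
(a) HOCl = 0.701 × 5.49 ppm = 3.848 ppm.

(b) Volume: 742 m³ = 742,000 L.
(b) Alkalinity to add: (104 − 39) = 65 mg/L as CaCO₃ × 742,000 L = 48,230 g as CaCO₃.
(b) Equivalents: 48,230 g ÷ 50 g/eq = 964.6 eq.
(b) NaHCO₃ supplies 1 eq per mole → 964.6 mol.
(b) Mass: 964.6 mol × 84 g/mol = 81,030 g.

(a) 3.85 ppm; (b) 81.0 kg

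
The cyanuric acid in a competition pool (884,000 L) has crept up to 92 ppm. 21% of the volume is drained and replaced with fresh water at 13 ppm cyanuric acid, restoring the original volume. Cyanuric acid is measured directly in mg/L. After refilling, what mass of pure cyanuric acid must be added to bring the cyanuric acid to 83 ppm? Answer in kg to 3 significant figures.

6.71 kg

After draining 21% and refilling: 92 × 0.79 + 13 × 0.21 = 75.41 ppm.
Deficit to target: 83 − 75.41 = 7.59 mg/L.
Mass: 7.59 mg/L × 884,000 L = 6710 g cyanuric acid.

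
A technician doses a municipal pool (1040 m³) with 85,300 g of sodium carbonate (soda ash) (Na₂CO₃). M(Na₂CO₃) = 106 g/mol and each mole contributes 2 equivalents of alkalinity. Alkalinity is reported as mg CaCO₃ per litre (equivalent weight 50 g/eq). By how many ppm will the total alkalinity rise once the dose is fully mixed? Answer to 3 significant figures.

77.4 ppm

Volume: 1040 m³ = 1,040,000 L.
Moles of Na₂CO₃: 85,300 g ÷ 106 g/mol = 804.7 mol → 1609 eq of alkalinity.
As CaCO₃: 1609 eq × 50 g/eq = 80,470 g.
Rise: 80,470 g / 1,040,000 L × 1000 = 77.38 mg/L.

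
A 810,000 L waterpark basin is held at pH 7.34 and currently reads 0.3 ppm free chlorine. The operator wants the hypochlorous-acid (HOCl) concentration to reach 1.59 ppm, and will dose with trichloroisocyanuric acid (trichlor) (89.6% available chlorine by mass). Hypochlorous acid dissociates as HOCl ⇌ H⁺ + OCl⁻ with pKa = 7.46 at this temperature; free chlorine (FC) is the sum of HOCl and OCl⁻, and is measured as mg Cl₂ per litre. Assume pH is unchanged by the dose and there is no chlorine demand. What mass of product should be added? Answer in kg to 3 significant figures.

2.26 kg

[OCl⁻]/[HOCl] = 10^(pH − pKa) = 10^(7.34 − 7.46) = 0.7586; fraction as HOCl = 1/(1 + 0.7586) = 0.5686.
Free chlorine required for 1.59 ppm HOCl: 1.59 / 0.5686 = 2.796 ppm.
FC to add: 2.796 − 0.3 = 2.496 mg/L as Cl₂.
Cl₂ equivalent: 2.496 mg/L × 810,000 L = 2022 g.
Product at 89.6% available Cl: 2022 / 0.896 = 2257 g.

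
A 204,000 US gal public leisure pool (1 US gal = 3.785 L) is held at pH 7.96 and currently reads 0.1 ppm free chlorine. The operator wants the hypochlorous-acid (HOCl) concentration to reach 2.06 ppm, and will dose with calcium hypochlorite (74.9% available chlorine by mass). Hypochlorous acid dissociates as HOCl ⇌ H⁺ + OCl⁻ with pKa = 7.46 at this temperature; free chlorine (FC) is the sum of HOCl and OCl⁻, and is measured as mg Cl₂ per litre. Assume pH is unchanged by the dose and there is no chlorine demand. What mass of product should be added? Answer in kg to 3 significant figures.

8.74 kg

Volume: 204,000 US gal × 3.785 L/gal = 772,140 L.
[OCl⁻]/[HOCl] = 10^(pH − pKa) = 10^(7.96 − 7.46) = 3.162; fraction as HOCl = 1/(1 + 3.162) = 0.2403.
Free chlorine required for 2.06 ppm HOCl: 2.06 / 0.2403 = 8.574 ppm.
FC to add: 8.574 − 0.1 = 8.474 mg/L as Cl₂.
Cl₂ equivalent: 8.474 mg/L × 772,140 L = 6543 g.
Product at 74.9% available Cl: 6543 / 0.749 = 8736 g.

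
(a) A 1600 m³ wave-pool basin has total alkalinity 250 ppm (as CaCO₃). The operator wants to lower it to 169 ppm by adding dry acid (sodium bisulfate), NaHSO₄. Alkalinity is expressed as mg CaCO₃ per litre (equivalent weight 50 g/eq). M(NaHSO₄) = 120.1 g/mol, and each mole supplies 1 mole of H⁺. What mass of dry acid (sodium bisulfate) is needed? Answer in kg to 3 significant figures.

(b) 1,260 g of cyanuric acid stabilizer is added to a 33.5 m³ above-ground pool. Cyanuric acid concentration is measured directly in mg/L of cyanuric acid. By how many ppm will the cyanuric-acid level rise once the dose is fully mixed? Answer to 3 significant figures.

(a) 311 kg; (b) 37.6 ppm

(a) Volume: 1600 m³ = 1,600,000 L.
(a) Alkalinity to neutralize: (250 − 169) = 81 mg/L as CaCO₃ × 1,600,000 L = 129,600 g as CaCO₃.
(a) Equivalents of H⁺ required: 129,600 ÷ 50 g/eq = 2592 eq = 2592 mol NaHSO₄.
(a) Mass of NaHSO₄: 2592 × 120.1 = 311,300 g.

(b) Volume: 33.5 m³ = 33,500 L.
(b) Rise: 1,260 g / 33,500 L × 1000 = 37.61 mg/L.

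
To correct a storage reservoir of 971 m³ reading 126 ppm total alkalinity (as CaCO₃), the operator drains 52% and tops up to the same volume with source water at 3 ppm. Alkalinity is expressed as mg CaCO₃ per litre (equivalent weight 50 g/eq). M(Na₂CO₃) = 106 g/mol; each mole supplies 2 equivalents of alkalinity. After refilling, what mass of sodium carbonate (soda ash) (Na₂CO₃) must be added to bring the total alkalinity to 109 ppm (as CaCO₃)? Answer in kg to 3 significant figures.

48.3 kg

Volume: 971 m³ = 971,000 L.
After draining 52% and refilling: 126 × 0.48 + 3 × 0.52 = 62.04 ppm.
Deficit to target: 109 − 62.04 = 46.96 mg/L.
As CaCO₃: 46.96 mg/L × 971,000 L = 45,600 g; ÷ 50 g/eq ÷ 2 = 456 mol Na₂CO₃.
Mass: 456 × 106 = 48,330 g.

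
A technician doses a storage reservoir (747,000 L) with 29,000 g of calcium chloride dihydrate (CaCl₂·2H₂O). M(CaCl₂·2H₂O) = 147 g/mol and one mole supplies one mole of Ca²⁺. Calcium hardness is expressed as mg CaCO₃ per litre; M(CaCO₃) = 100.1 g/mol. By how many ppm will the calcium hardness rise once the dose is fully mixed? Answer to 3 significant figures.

Moles of Ca²⁺: 29,000 g ÷ 147 g/mol = 197.3 mol.
As CaCO₃: 197.3 mol × 100.1 g/mol = 19,750 g.
Rise: 19,750 g / 747,000 L × 1000 = 26.44 mg/L.

26.4 ppm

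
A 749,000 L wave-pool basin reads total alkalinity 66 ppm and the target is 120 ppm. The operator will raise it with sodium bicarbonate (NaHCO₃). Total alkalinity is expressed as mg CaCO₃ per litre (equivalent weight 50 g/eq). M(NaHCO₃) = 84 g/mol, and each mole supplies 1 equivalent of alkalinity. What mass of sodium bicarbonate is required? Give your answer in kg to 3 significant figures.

67.9 kg

Alkalinity to add: (120 − 66) = 54 mg/L as CaCO₃ × 749,000 L = 40,450 g as CaCO₃.
Equivalents: 40,450 g ÷ 50 g/eq = 808.9 eq.
NaHCO₃ supplies 1 eq per mole → 808.9 mol.
Mass: 808.9 mol × 84 g/mol = 67,950 g.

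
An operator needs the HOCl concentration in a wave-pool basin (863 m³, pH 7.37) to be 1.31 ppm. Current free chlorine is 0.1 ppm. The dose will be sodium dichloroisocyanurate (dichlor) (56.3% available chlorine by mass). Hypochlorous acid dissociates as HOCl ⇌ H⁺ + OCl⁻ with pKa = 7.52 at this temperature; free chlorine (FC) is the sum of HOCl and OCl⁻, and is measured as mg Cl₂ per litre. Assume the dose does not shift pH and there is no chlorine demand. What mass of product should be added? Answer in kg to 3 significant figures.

Volume: 863 m³ = 863,000 L.
[OCl⁻]/[HOCl] = 10^(pH − pKa) = 10^(7.37 − 7.52) = 0.7079; fraction as HOCl = 1/(1 + 0.7079) = 0.5855.
Free chlorine required for 1.31 ppm HOCl: 1.31 / 0.5855 = 2.237 ppm.
FC to add: 2.237 − 0.1 = 2.137 mg/L as Cl₂.
Cl₂ equivalent: 2.137 mg/L × 863,000 L = 1845 g.
Product at 56.3% available Cl: 1845 / 0.563 = 3276 g.

3.28 kg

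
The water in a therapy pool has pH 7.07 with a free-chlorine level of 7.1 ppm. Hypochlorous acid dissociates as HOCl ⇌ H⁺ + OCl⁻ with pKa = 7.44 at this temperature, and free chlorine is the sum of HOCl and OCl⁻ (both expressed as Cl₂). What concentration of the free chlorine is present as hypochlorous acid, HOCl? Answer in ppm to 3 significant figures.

[OCl⁻]/[HOCl] = 10^(pH − pKa) = 10^(7.07 − 7.44) = 10^-0.37 = 0.4266.
Fraction as HOCl = 1 / (1 + 0.4266) = 0.701.
HOCl = 0.701 × 7.1 ppm = 4.977 ppm.

4.98 ppm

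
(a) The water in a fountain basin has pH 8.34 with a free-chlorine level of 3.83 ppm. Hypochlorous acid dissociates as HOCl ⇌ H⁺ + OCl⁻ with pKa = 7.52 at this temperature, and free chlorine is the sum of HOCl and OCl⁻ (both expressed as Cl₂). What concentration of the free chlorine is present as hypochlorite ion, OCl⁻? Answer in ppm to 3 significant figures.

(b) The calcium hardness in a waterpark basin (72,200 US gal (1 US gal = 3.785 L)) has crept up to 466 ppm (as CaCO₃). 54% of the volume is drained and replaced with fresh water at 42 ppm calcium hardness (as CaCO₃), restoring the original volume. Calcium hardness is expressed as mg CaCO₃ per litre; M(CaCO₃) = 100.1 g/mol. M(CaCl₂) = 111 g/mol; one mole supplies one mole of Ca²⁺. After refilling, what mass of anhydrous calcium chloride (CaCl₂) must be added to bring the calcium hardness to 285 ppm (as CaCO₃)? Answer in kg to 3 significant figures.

(a) 3.33 ppm; (b) 14.5 kg

(a) [OCl⁻]/[HOCl] = 10^(pH − pKa) = 10^(8.34 − 7.52) = 10^0.82 = 6.607.
(a) Fraction as HOCl = 1 / (1 + 6.607) = 0.1315.
(a) OCl⁻ = (1 − 0.1315) × 3.83 ppm = 3.327 ppm.

(b) Volume: 72,200 US gal × 3.785 L/gal = 273,277 L.
(b) After draining 54% and refilling: 466 × 0.46 + 42 × 0.54 = 237.04 ppm.
(b) Deficit to target: 285 − 237.04 = 47.96 mg/L.
(b) As CaCO₃: 47.96 mg/L × 273,277 L = 13,110 g; ÷ 100.1 = 130.9 mol Ca²⁺.
(b) Mass: 130.9 × 111 = 14,530 g.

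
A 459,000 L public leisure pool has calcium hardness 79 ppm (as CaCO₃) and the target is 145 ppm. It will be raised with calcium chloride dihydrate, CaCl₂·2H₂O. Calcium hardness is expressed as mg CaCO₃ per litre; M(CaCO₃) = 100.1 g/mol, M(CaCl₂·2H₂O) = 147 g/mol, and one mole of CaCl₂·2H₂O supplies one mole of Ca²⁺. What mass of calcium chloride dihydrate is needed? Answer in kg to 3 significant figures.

Hardness to add: (145 − 79) = 66 mg/L as CaCO₃ × 459,000 L = 30,290 g as CaCO₃.
Moles of Ca²⁺ (1 mol Ca²⁺ ≡ 1 mol CaCO₃): 30,290 / 100.1 g/mol = 302.6 mol.
Mass of CaCl₂·2H₂O: 302.6 × 147 = 44,490 g.

44.5 kg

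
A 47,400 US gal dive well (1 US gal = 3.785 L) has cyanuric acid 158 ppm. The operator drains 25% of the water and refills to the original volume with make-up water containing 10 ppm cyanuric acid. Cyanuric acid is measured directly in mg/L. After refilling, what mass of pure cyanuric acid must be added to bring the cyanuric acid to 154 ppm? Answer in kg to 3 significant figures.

Volume: 47,400 US gal × 3.785 L/gal = 179,409 L.
After draining 25% and refilling: 158 × 0.75 + 10 × 0.25 = 121 ppm.
Deficit to target: 154 − 121 = 33 mg/L.
Mass: 33 mg/L × 179,409 L = 5920 g cyanuric acid.

5.92 kg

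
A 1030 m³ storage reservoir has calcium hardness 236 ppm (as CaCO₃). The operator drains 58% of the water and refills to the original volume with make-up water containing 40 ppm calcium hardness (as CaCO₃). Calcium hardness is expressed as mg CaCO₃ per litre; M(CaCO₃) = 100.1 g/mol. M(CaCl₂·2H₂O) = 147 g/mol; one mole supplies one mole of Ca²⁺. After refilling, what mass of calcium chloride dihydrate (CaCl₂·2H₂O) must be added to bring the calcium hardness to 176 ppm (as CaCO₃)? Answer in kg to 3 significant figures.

Volume: 1030 m³ = 1,030,000 L.
After draining 58% and refilling: 236 × 0.42 + 40 × 0.58 = 122.32 ppm.
Deficit to target: 176 − 122.32 = 53.68 mg/L.
As CaCO₃: 53.68 mg/L × 1,030,000 L = 55,290 g; ÷ 100.1 = 552.4 mol Ca²⁺.
Mass: 552.4 × 147 = 81,200 g.

81.2 kg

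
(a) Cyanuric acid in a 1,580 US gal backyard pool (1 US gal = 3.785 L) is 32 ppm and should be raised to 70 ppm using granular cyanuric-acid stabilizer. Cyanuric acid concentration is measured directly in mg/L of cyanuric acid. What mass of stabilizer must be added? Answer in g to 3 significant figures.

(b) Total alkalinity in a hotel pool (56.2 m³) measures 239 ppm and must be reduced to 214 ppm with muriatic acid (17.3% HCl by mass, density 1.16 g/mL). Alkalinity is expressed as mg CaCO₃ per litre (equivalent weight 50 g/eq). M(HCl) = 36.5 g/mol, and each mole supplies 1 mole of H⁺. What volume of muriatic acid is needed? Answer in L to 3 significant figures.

(a) Volume: 1,580 US gal × 3.785 L/gal = 5,980 L.
(a) CYA to add: (70 − 32) = 38 mg/L × 5,980 L = 227.3 g cyanuric acid.

(b) Volume: 56.2 m³ = 56,200 L.
(b) Alkalinity to neutralize: (239 − 214) = 25 mg/L as CaCO₃ × 56,200 L = 1405 g as CaCO₃.
(b) Equivalents of H⁺ required: 1405 ÷ 50 g/eq = 28.1 eq = 28.1 mol HCl.
(b) Mass of HCl: 28.1 × 36.5 = 1026 g.
(b) Mass of 17.3% solution: 1026 / 0.173 = 5929 g.
(b) Volume: 5929 g ÷ 1.16 g/mL = 5111 mL.

(a) 227 g; (b) 5.11 L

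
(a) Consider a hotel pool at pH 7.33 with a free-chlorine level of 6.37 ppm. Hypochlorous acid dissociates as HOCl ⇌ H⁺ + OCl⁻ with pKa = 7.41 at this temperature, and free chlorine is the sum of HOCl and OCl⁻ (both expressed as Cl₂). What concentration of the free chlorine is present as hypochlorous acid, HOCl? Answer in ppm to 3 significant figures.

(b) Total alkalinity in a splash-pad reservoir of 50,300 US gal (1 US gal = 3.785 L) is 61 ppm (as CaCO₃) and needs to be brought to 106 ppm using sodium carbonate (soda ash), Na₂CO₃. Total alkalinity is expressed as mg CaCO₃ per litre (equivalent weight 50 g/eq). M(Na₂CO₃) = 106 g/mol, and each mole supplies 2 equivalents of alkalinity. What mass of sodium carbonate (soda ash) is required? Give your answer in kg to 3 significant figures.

(a) 3.48 ppm; (b) 9.08 kg

(a) [OCl⁻]/[HOCl] = 10^(pH − pKa) = 10^(7.33 − 7.41) = 10^-0.08 = 0.8318.
(a) Fraction as HOCl = 1 / (1 + 0.8318) = 0.5459.
(a) HOCl = 0.5459 × 6.37 ppm = 3.478 ppm.

(b) Volume: 50,300 US gal × 3.785 L/gal = 190,386 L.
(b) Alkalinity to add: (106 − 61) = 45 mg/L as CaCO₃ × 190,386 L = 8567 g as CaCO₃.
(b) Equivalents: 8567 g ÷ 50 g/eq = 171.3 eq.
(b) Each mole of Na₂CO₃ supplies 2 eq, so 171.3 / 2 = 85.67 mol.
(b) Mass: 85.67 mol × 106 g/mol = 9081 g.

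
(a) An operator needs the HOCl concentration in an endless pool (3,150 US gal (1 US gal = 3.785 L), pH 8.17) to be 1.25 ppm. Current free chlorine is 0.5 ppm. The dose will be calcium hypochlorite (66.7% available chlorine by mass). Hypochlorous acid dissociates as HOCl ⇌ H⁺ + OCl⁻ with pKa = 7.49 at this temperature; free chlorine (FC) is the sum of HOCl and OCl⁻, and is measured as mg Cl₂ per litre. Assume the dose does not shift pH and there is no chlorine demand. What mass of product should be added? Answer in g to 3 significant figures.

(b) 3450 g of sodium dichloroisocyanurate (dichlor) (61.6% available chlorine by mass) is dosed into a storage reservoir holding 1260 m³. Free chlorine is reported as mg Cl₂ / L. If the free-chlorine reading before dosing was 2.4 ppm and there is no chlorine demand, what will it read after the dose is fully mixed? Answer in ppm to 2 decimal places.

(a) 120 g; (b) 4.09 ppm

(a) Volume: 3,150 US gal × 3.785 L/gal = 11,923 L.
(a) [OCl⁻]/[HOCl] = 10^(pH − pKa) = 10^(8.17 − 7.49) = 4.786; fraction as HOCl = 1/(1 + 4.786) = 0.1728.
(a) Free chlorine required for 1.25 ppm HOCl: 1.25 / 0.1728 = 7.233 ppm.
(a) FC to add: 7.233 − 0.5 = 6.733 mg/L as Cl₂.
(a) Cl₂ equivalent: 6.733 mg/L × 11,923 L = 80.27 g.
(a) Product at 66.7% available Cl: 80.27 / 0.667 = 120.4 g.

(b) Volume: 1260 m³ = 1,260,000 L.
(b) Available chlorine delivered: 3450 g × 0.616 = 2125 g as Cl₂.
(b) Concentration rise: 2125 g / 1,260,000 L = 1.687 mg/L = 1.69 ppm.
(b) Final FC: 2.4 + 1.69 = 4.09 ppm.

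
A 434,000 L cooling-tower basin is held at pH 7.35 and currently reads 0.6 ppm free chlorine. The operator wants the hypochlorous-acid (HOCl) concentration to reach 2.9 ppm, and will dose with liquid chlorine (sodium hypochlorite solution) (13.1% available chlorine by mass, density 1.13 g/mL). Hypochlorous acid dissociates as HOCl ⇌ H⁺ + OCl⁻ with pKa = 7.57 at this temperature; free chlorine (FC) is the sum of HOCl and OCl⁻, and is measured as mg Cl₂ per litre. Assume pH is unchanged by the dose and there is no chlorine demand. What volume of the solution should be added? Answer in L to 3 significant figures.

11.9 L

[OCl⁻]/[HOCl] = 10^(pH − pKa) = 10^(7.35 − 7.57) = 0.6026; fraction as HOCl = 1/(1 + 0.6026) = 0.624.
Free chlorine required for 2.9 ppm HOCl: 2.9 / 0.624 = 4.647 ppm.
FC to add: 4.647 − 0.6 = 4.047 mg/L as Cl₂.
Cl₂ equivalent: 4.047 mg/L × 434,000 L = 1757 g.
Product at 13.1% available Cl: 1757 / 0.131 = 13,410 g.
Volume: 13,410 g ÷ 1.13 g/mL = 11,870 mL.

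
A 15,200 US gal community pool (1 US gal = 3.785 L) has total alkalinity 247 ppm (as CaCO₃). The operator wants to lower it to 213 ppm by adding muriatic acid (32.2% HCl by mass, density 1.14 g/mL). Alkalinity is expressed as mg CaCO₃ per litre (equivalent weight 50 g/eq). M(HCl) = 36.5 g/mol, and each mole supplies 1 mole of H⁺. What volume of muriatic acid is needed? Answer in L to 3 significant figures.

Volume: 15,200 US gal × 3.785 L/gal = 57,532 L.
Alkalinity to neutralize: (247 − 213) = 34 mg/L as CaCO₃ × 57,532 L = 1956 g as CaCO₃.
Equivalents of H⁺ required: 1956 ÷ 50 g/eq = 39.12 eq = 39.12 mol HCl.
Mass of HCl: 39.12 × 36.5 = 1428 g.
Mass of 32.2% solution: 1428 / 0.322 = 4435 g.
Volume: 4435 g ÷ 1.14 g/mL = 3890 mL.

3.89 L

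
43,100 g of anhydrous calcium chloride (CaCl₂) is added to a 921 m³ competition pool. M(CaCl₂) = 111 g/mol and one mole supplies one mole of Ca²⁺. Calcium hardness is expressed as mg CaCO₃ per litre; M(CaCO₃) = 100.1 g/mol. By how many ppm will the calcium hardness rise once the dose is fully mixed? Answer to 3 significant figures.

42.2 ppm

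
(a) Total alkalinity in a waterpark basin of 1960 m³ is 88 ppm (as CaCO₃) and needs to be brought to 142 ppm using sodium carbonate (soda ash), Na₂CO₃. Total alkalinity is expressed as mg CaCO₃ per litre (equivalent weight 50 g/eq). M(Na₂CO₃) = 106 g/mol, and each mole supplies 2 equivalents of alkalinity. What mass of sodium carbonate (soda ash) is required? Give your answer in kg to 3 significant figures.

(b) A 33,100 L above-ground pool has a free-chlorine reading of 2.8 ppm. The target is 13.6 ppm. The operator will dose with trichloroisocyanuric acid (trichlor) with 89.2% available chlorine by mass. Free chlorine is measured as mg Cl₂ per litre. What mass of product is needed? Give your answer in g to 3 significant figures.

(a) 112 kg; (b) 401 g

(a) Volume: 1960 m³ = 1,960,000 L.
(a) Alkalinity to add: (142 − 88) = 54 mg/L as CaCO₃ × 1,960,000 L = 105,800 g as CaCO₃.
(a) Equivalents: 105,800 g ÷ 50 g/eq = 2117 eq.
(a) Each mole of Na₂CO₃ supplies 2 eq, so 2117 / 2 = 1058 mol.
(a) Mass: 1058 mol × 106 g/mol = 112,200 g.

(b) Chlorine deficit: 13.6 − 2.8 = 10.8 ppm = 10.8 mg/L as Cl₂.
(b) Cl₂ equivalent needed: 10.8 mg/L × 33,100 L = 357,500 mg = 357.5 g.
(b) Product at 89.2% available chlorine: 357.5 / 0.892 = 400.8 g.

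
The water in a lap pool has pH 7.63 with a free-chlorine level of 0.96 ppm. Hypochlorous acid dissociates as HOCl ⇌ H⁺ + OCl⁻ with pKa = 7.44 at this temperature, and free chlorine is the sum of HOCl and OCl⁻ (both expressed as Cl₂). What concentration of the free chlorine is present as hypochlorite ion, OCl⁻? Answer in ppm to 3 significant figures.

[OCl⁻]/[HOCl] = 10^(pH − pKa) = 10^(7.63 − 7.44) = 10^0.19 = 1.549.
Fraction as HOCl = 1 / (1 + 1.549) = 0.3923.
OCl⁻ = (1 − 0.3923) × 0.96 ppm = 0.5834 ppm.

0.583 ppm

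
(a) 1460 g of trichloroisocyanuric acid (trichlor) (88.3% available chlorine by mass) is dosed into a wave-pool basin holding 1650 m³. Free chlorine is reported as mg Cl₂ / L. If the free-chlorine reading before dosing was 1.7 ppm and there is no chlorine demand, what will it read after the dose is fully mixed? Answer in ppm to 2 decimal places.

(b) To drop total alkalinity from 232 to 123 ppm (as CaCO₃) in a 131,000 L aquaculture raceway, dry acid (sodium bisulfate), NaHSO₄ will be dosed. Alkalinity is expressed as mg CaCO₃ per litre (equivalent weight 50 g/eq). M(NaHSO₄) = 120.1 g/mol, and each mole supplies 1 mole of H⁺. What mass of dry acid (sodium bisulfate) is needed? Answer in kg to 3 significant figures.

(a) Volume: 1650 m³ = 1,650,000 L.
(a) Available chlorine delivered: 1460 g × 0.883 = 1289 g as Cl₂.
(a) Concentration rise: 1289 g / 1,650,000 L = 0.7813 mg/L = 0.78 ppm.
(a) Final FC: 1.7 + 0.78 = 2.48 ppm.

(b) Alkalinity to neutralize: (232 − 123) = 109 mg/L as CaCO₃ × 131,000 L = 14,280 g as CaCO₃.
(b) Equivalents of H⁺ required: 14,280 ÷ 50 g/eq = 285.6 eq = 285.6 mol NaHSO₄.
(b) Mass of NaHSO₄: 285.6 × 120.1 = 34,300 g.

(a) 2.48 ppm; (b) 34.3 kg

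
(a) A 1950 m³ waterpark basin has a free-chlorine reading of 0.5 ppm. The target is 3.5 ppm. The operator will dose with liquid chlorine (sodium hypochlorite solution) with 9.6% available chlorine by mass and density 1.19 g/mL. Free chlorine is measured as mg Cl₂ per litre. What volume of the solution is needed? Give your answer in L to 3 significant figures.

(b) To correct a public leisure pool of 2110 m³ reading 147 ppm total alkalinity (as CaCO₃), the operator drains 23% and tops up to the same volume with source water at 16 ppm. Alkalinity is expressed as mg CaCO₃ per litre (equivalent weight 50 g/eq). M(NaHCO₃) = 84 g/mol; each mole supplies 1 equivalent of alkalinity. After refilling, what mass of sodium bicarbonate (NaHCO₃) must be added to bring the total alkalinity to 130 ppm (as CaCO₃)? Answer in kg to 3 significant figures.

(a) Volume: 1950 m³ = 1,950,000 L.
(a) Chlorine deficit: 3.5 − 0.5 = 3 ppm = 3 mg/L as Cl₂.
(a) Cl₂ equivalent needed: 3 mg/L × 1,950,000 L = 5,850,000 mg = 5850 g.
(a) Product at 9.6% available chlorine: 5850 / 0.096 = 60,940 g.
(a) Volume at density 1.19 g/mL: 60,940 g ÷ 1.19 g/mL = 51,210 mL.

(b) Volume: 2110 m³ = 2,110,000 L.
(b) After draining 23% and refilling: 147 × 0.77 + 16 × 0.23 = 116.87 ppm.
(b) Deficit to target: 130 − 116.87 = 13.13 mg/L.
(b) As CaCO₃: 13.13 mg/L × 2,110,000 L = 27,700 g; ÷ 50 g/eq ÷ 1 = 554.1 mol NaHCO₃.
(b) Mass: 554.1 × 84 = 46,540 g.

(a) 51.2 L; (b) 46.5 kg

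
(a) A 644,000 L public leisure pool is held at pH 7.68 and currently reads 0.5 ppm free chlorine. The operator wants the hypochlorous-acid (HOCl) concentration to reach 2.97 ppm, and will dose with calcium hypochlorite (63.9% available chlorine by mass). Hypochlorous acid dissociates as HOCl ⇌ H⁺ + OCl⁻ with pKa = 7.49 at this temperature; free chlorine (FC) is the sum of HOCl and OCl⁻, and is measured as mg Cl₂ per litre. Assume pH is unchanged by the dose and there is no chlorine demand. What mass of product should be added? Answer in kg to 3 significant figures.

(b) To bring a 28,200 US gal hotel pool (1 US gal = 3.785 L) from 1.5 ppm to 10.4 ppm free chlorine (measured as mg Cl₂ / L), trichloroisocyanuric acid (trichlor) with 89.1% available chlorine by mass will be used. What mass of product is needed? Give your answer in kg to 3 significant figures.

(a) 7.13 kg; (b) 1.07 kg

(a) [OCl⁻]/[HOCl] = 10^(pH − pKa) = 10^(7.68 − 7.49) = 1.549; fraction as HOCl = 1/(1 + 1.549) = 0.3923.
(a) Free chlorine required for 2.97 ppm HOCl: 2.97 / 0.3923 = 7.57 ppm.
(a) FC to add: 7.57 − 0.5 = 7.07 mg/L as Cl₂.
(a) Cl₂ equivalent: 7.07 mg/L × 644,000 L = 4553 g.
(a) Product at 63.9% available Cl: 4553 / 0.639 = 7125 g.

(b) Volume: 28,200 US gal × 3.785 L/gal = 106,737 L.
(b) Chlorine deficit: 10.4 − 1.5 = 8.9 ppm = 8.9 mg/L as Cl₂.
(b) Cl₂ equivalent needed: 8.9 mg/L × 106,737 L = 950,000 mg = 950 g.
(b) Product at 89.1% available chlorine: 950 / 0.891 = 1066 g.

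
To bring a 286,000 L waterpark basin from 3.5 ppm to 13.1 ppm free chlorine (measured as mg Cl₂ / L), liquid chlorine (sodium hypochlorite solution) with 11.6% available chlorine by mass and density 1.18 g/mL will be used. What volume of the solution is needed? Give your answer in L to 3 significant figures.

Chlorine deficit: 13.1 − 3.5 = 9.6 ppm = 9.6 mg/L as Cl₂.
Cl₂ equivalent needed: 9.6 mg/L × 286,000 L = 2,746,000 mg = 2746 g.
Product at 11.6% available chlorine: 2746 / 0.116 = 23,670 g.
Volume at density 1.18 g/mL: 23,670 g ÷ 1.18 g/mL = 20,060 mL.

20.1 L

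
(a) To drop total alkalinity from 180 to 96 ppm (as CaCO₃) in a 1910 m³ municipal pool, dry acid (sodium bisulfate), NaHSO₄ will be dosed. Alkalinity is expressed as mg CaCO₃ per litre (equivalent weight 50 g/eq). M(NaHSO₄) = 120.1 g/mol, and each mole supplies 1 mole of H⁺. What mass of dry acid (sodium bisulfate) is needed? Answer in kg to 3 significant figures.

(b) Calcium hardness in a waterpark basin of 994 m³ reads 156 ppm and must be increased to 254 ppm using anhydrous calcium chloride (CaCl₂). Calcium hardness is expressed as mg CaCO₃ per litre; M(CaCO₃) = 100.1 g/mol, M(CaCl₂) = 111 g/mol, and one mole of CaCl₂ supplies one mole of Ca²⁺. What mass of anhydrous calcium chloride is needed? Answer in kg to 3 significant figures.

(a) 385 kg; (b) 108 kg

(a) Volume: 1910 m³ = 1,910,000 L.
(a) Alkalinity to neutralize: (180 − 96) = 84 mg/L as CaCO₃ × 1,910,000 L = 160,400 g as CaCO₃.
(a) Equivalents of H⁺ required: 160,400 ÷ 50 g/eq = 3209 eq = 3209 mol NaHSO₄.
(a) Mass of NaHSO₄: 3209 × 120.1 = 385,400 g.

(b) Volume: 994 m³ = 994,000 L.
(b) Hardness to add: (254 − 156) = 98 mg/L as CaCO₃ × 994,000 L = 97,410 g as CaCO₃.
(b) Moles of Ca²⁺ (1 mol Ca²⁺ ≡ 1 mol CaCO₃): 97,410 / 100.1 g/mol = 973.1 mol.
(b) Mass of CaCl₂: 973.1 × 111 = 108,000 g.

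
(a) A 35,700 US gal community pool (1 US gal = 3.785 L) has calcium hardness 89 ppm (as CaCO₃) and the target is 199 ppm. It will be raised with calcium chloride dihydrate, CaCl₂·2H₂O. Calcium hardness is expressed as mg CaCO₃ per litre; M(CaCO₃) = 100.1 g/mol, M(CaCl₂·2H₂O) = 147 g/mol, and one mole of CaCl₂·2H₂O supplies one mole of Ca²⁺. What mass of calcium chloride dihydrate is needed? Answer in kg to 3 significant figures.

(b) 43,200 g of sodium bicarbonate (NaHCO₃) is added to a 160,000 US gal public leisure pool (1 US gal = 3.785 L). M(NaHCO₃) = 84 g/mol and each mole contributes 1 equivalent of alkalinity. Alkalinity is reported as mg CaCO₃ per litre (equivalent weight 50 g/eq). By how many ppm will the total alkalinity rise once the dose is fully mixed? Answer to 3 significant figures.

(a) Volume: 35,700 US gal × 3.785 L/gal = 135,124 L.
(a) Hardness to add: (199 − 89) = 110 mg/L as CaCO₃ × 135,124 L = 14,860 g as CaCO₃.
(a) Moles of Ca²⁺ (1 mol Ca²⁺ ≡ 1 mol CaCO₃): 14,860 / 100.1 g/mol = 148.5 mol.
(a) Mass of CaCl₂·2H₂O: 148.5 × 147 = 21,830 g.

(b) Volume: 160,000 US gal × 3.785 L/gal = 605,600 L.
(b) Moles of NaHCO₃: 43,200 g ÷ 84 g/mol = 514.3 mol → 514.3 eq of alkalinity.
(b) As CaCO₃: 514.3 eq × 50 g/eq = 25,710 g.
(b) Rise: 25,710 g / 605,600 L × 1000 = 42.46 mg/L.

(a) 21.8 kg; (b) 42.5 ppm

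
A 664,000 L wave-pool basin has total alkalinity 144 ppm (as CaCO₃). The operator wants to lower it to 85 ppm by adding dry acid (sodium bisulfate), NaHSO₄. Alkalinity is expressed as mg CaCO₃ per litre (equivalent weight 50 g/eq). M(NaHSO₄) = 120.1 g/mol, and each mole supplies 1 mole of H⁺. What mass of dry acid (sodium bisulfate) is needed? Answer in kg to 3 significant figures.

Alkalinity to neutralize: (144 − 85) = 59 mg/L as CaCO₃ × 664,000 L = 39,180 g as CaCO₃.
Equivalents of H⁺ required: 39,180 ÷ 50 g/eq = 783.5 eq = 783.5 mol NaHSO₄.
Mass of NaHSO₄: 783.5 × 120.1 = 94,100 g.

94.1 kg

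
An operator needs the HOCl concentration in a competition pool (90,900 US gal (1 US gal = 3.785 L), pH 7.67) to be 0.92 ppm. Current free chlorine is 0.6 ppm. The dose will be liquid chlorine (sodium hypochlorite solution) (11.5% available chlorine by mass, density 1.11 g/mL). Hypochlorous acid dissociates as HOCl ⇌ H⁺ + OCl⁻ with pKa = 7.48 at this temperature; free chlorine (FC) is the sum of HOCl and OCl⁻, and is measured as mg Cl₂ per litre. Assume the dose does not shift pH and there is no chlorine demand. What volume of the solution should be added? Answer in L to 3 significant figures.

4.70 L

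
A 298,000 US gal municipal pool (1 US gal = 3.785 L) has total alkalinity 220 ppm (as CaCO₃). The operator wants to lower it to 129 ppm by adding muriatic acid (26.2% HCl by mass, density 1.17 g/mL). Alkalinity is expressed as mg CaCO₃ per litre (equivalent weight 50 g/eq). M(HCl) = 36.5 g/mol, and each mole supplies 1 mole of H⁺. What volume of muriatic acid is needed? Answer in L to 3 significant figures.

244 L

Volume: 298,000 US gal × 3.785 L/gal = 1,127,930 L.
Alkalinity to neutralize: (220 − 129) = 91 mg/L as CaCO₃ × 1,127,930 L = 102,600 g as CaCO₃.
Equivalents of H⁺ required: 102,600 ÷ 50 g/eq = 2053 eq = 2053 mol HCl.
Mass of HCl: 2053 × 36.5 = 74,930 g.
Mass of 26.2% solution: 74,930 / 0.262 = 286,000 g.
Volume: 286,000 g ÷ 1.17 g/mL = 244,400 mL.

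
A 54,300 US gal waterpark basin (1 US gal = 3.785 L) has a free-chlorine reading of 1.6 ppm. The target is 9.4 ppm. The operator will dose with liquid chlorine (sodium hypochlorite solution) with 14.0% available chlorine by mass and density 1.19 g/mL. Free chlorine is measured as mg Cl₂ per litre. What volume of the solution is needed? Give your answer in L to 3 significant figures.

Volume: 54,300 US gal × 3.785 L/gal = 205,526 L.
Chlorine deficit: 9.4 − 1.6 = 7.8 ppm = 7.8 mg/L as Cl₂.
Cl₂ equivalent needed: 7.8 mg/L × 205,526 L = 1,603,000 mg = 1603 g.
Product at 14.0% available chlorine: 1603 / 0.14 = 11,450 g.
Volume at density 1.19 g/mL: 11,450 g ÷ 1.19 g/mL = 9622 mL.

9.62 L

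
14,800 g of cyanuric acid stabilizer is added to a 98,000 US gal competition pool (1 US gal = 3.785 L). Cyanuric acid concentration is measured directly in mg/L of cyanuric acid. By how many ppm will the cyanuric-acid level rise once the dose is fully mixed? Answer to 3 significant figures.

39.9 ppm

Volume: 98,000 US gal × 3.785 L/gal = 370,930 L.
Rise: 14,800 g / 370,930 L × 1000 = 39.9 mg/L.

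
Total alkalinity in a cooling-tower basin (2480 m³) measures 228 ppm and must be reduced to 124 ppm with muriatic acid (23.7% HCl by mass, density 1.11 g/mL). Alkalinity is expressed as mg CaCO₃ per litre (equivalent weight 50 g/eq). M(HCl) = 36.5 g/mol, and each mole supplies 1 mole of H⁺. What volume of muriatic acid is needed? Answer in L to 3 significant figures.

Volume: 2480 m³ = 2,480,000 L.
Alkalinity to neutralize: (228 − 124) = 104 mg/L as CaCO₃ × 2,480,000 L = 257,900 g as CaCO₃.
Equivalents of H⁺ required: 257,900 ÷ 50 g/eq = 5158 eq = 5158 mol HCl.
Mass of HCl: 5158 × 36.5 = 188,300 g.
Mass of 23.7% solution: 188,300 / 0.237 = 794,400 g.
Volume: 794,400 g ÷ 1.11 g/mL = 715,700 mL.

716 L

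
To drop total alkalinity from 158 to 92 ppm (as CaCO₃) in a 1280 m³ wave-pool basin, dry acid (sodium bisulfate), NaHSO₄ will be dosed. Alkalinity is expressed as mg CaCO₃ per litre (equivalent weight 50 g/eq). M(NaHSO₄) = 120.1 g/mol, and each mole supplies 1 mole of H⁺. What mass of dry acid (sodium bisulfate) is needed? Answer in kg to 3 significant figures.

203 kg

Volume: 1280 m³ = 1,280,000 L.
Alkalinity to neutralize: (158 − 92) = 66 mg/L as CaCO₃ × 1,280,000 L = 84,480 g as CaCO₃.
Equivalents of H⁺ required: 84,480 ÷ 50 g/eq = 1690 eq = 1690 mol NaHSO₄.
Mass of NaHSO₄: 1690 × 120.1 = 202,900 g.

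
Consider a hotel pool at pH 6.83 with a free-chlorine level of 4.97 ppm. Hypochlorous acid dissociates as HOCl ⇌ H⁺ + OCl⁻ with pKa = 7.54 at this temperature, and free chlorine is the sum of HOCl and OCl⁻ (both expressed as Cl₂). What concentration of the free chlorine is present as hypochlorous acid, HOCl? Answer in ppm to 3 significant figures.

[OCl⁻]/[HOCl] = 10^(pH − pKa) = 10^(6.83 − 7.54) = 10^-0.71 = 0.195.
Fraction as HOCl = 1 / (1 + 0.195) = 0.8368.
HOCl = 0.8368 × 4.97 ppm = 4.159 ppm.

4.16 ppm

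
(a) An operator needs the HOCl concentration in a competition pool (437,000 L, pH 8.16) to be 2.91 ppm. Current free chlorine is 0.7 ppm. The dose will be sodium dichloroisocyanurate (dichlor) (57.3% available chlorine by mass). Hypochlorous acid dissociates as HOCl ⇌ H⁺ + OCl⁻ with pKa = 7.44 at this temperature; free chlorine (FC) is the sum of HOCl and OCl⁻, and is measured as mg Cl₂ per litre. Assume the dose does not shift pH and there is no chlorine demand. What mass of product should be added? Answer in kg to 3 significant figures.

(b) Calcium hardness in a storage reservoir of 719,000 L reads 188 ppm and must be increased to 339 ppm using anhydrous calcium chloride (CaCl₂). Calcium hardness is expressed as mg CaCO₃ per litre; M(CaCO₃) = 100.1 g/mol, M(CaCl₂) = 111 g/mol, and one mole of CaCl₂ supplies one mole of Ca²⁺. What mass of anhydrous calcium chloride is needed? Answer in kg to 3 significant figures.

(a) 13.3 kg; (b) 120 kg

(a) [OCl⁻]/[HOCl] = 10^(pH − pKa) = 10^(8.16 − 7.44) = 5.248; fraction as HOCl = 1/(1 + 5.248) = 0.16.
(a) Free chlorine required for 2.91 ppm HOCl: 2.91 / 0.16 = 18.18 ppm.
(a) FC to add: 18.18 − 0.7 = 17.48 mg/L as Cl₂.
(a) Cl₂ equivalent: 17.48 mg/L × 437,000 L = 7640 g.
(a) Product at 57.3% available Cl: 7640 / 0.573 = 13,330 g.

(b) Hardness to add: (339 − 188) = 151 mg/L as CaCO₃ × 719,000 L = 108,600 g as CaCO₃.
(b) Moles of Ca²⁺ (1 mol Ca²⁺ ≡ 1 mol CaCO₃): 108,600 / 100.1 g/mol = 1085 mol.
(b) Mass of CaCl₂: 1085 × 111 = 120,400 g.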